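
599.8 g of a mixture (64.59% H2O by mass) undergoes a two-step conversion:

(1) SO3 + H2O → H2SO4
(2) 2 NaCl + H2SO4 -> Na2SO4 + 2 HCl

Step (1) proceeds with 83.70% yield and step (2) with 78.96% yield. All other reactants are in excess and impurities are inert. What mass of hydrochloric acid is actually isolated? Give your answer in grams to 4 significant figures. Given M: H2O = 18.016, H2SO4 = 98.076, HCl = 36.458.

1036 g

Pure H2O = 599.8 × 0.6459 = 387.41 g.
n(H2O) = 387.41 / 18.016 = 21.504 mol.
Step 1 (H2O:H2SO4 = 1:1): theoretical n(H2SO4) = 21.504 mol; at 83.70% yield, n(H2SO4) = 17.999 mol.
Step 2 (H2SO4:HCl = 1:2): theoretical n(HCl) = 35.997 mol, so theoretical mass = 35.997 × 36.458 = 1312.4 g.
At 78.96% yield, actual mass of HCl = 1312.4 × 0.7896 = 1036.3 g.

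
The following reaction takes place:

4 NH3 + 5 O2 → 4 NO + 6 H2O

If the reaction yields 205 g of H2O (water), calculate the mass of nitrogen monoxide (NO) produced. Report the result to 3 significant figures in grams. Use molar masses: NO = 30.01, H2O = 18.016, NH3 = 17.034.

228 g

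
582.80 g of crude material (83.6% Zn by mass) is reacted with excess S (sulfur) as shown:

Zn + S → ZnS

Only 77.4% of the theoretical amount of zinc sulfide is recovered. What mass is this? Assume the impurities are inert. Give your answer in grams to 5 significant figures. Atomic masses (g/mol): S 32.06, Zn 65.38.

562.03 g

Pure Zn available = 582.80 g × 0.836 = 487.221 g.
M(Zn) = 65.38 g/mol.
M(ZnS) = 65.38 + 32.06 = 97.44 g/mol.
n(Zn) = 487.221 g / 65.38 g/mol = 7.45214 mol.
From the equation the Zn:ZnS mole ratio is 1:1, so n(ZnS) = 7.45214 × 1/1 = 7.45214 mol.
Mass of ZnS = 7.45214 mol × 97.44 g/mol = 726.136 g.
Actual mass collected = 726.136 g × 0.774 = 562.030 g.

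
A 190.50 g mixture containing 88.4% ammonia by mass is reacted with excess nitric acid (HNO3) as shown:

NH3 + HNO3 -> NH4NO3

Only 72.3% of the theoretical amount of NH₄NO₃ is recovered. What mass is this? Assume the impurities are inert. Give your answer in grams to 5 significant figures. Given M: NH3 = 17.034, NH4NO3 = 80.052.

Pure NH3 available = 190.50 g × 0.884 = 168.402 g.
n(NH3) = 168.402 g / 17.034 g/mol = 9.88623 mol.
From the equation the NH3:NH4NO3 mole ratio is 1:1, so n(NH4NO3) = 9.88623 × 1/1 = 9.88623 mol.
Mass of NH4NO3 = 9.88623 mol × 80.052 g/mol = 791.412 g.
Actual mass collected = 791.412 g × 0.723 = 572.191 g.

572.19 g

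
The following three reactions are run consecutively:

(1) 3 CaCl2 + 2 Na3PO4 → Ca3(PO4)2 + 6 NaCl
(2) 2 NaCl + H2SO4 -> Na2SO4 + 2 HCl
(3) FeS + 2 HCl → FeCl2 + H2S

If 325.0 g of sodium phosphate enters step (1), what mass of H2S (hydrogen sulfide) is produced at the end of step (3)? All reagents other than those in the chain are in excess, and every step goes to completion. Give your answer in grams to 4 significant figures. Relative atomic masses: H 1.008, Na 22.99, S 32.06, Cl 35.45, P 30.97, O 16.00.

101.3 g

M(Na3PO4) = 3(22.99) + 30.97 + 4(16.00) = 163.94 g/mol.
M(H2S) = 2(1.008) + 32.06 = 34.076 g/mol.
n(Na3PO4) = 325.0 / 163.94 = 1.9824 mol.
Reaction (1): Na3PO4→NaCl ratio 2:6 ⇒ n(NaCl) = 5.9473 mol.
Reaction (2): NaCl→HCl ratio 2:2 ⇒ n(HCl) = 5.9473 mol.
Reaction (3): HCl→H2S ratio 2:1 ⇒ n(H2S) = 2.9736 mol.
Mass of H2S = 2.9736 × 34.076 = 101.33 g.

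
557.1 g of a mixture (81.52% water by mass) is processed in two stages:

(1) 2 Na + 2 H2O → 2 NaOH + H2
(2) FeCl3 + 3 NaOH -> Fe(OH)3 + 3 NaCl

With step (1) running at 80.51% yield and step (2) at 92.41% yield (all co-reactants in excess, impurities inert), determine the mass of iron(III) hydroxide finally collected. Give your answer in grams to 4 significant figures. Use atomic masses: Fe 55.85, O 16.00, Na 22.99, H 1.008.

668.1 g

Pure H2O = 557.1 × 0.8152 = 454.15 g.
M(H2O) = 2(1.008) + 16.00 = 18.016 g/mol.
M(Fe(OH)3) = 55.85 + 3(16.00) + 3(1.008) = 106.874 g/mol.
n(H2O) = 454.15 / 18.016 = 25.208 mol.
Step 1 (H2O:NaOH = 2:2): theoretical n(NaOH) = 25.208 mol; at 80.51% yield, n(NaOH) = 20.295 mol.
Step 2 (NaOH:Fe(OH)3 = 3:1): theoretical n(Fe(OH)3) = 6.7650 mol, so theoretical mass = 6.7650 × 106.874 = 723.00 g.
At 92.41% yield, actual mass of Fe(OH)3 = 723.00 × 0.9241 = 668.13 g.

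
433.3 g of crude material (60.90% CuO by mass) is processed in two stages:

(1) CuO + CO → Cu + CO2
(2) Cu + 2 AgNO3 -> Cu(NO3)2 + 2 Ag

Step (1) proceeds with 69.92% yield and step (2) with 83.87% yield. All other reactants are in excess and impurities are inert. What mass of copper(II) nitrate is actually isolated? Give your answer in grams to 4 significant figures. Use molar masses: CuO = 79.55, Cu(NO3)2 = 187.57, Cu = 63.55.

364.9 g

Pure CuO = 433.3 × 0.6090 = 263.88 g.
n(CuO) = 263.88 / 79.55 = 3.3172 mol.
Step 1 (CuO:Cu = 1:1): theoretical n(Cu) = 3.3172 mol; at 69.92% yield, n(Cu) = 2.3194 mol.
Step 2 (Cu:Cu(NO3)2 = 1:1): theoretical n(Cu(NO3)2) = 2.3194 mol, so theoretical mass = 2.3194 × 187.57 = 435.04 g.
At 83.87% yield, actual mass of Cu(NO3)2 = 435.04 × 0.8387 = 364.87 g.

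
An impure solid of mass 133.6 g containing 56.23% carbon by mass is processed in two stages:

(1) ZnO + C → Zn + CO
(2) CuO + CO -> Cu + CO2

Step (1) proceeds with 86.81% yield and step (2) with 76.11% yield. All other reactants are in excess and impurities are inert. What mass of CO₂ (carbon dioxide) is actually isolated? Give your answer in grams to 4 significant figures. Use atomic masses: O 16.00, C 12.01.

Pure C = 133.6 × 0.5623 = 75.123 g.
M(C) = 12.01 g/mol.
M(CO2) = 12.01 + 2(16.00) = 44.01 g/mol.
n(C) = 75.123 / 12.01 = 6.2551 mol.
Step 1 (C:CO = 1:1): theoretical n(CO) = 6.2551 mol; at 86.81% yield, n(CO) = 5.4300 mol.
Step 2 (CO:CO2 = 1:1): theoretical n(CO2) = 5.4300 mol, so theoretical mass = 5.4300 × 44.01 = 238.98 g.
At 76.11% yield, actual mass of CO2 = 238.98 × 0.7611 = 181.88 g.

181.9 g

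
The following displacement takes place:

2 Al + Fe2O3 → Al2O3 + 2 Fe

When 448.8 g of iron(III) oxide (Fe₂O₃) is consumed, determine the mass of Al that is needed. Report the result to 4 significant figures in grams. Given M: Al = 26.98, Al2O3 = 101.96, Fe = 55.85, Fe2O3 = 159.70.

n(Fe2O3) = 448.80 g / 159.70 g/mol = 2.8103 mol.
From the equation the Fe2O3:Al mole ratio is 1:2, so n(Al) = 2.8103 × 2/1 = 5.6205 mol.
Mass of Al = 5.6205 mol × 26.98 g/mol = 151.64 g.

151.6 g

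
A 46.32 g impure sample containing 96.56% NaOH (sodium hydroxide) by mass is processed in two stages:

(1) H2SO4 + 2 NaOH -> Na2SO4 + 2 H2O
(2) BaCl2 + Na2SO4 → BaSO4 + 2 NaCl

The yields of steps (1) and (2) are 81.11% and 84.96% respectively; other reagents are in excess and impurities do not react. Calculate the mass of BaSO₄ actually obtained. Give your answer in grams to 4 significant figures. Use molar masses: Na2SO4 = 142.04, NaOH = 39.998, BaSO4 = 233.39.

Pure NaOH = 46.32 × 0.9656 = 44.727 g.
n(NaOH) = 44.727 / 39.998 = 1.1182 mol.
Step 1 (NaOH:Na2SO4 = 2:1): theoretical n(Na2SO4) = 0.55911 mol; at 81.11% yield, n(Na2SO4) = 0.45349 mol.
Step 2 (Na2SO4:BaSO4 = 1:1): theoretical n(BaSO4) = 0.45349 mol, so theoretical mass = 0.45349 × 233.39 = 105.84 g.
At 84.96% yield, actual mass of BaSO4 = 105.84 × 0.8496 = 89.923 g.

89.92 g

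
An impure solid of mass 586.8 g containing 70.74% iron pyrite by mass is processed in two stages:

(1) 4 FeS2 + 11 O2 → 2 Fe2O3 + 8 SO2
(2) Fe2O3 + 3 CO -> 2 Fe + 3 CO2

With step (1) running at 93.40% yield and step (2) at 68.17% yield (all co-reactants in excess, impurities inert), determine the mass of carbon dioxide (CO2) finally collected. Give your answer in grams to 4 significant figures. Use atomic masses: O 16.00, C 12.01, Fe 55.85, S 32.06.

145.4 g

Pure FeS2 = 586.8 × 0.7074 = 415.10 g.
M(FeS2) = 55.85 + 2(32.06) = 119.97 g/mol.
M(CO2) = 12.01 + 2(16.00) = 44.01 g/mol.
n(FeS2) = 415.10 / 119.97 = 3.4601 mol.
Step 1 (FeS2:Fe2O3 = 4:2): theoretical n(Fe2O3) = 1.7300 mol; at 93.40% yield, n(Fe2O3) = 1.6158 mol.
Step 2 (Fe2O3:CO2 = 1:3): theoretical n(CO2) = 4.8475 mol, so theoretical mass = 4.8475 × 44.01 = 213.34 g.
At 68.17% yield, actual mass of CO2 = 213.34 × 0.6817 = 145.43 g.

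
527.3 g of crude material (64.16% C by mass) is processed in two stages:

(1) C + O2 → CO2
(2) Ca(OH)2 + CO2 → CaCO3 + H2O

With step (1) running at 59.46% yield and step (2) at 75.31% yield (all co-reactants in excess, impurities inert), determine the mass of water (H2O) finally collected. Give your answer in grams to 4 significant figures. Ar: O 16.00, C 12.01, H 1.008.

Pure C = 527.3 × 0.6416 = 338.32 g.
M(C) = 12.01 g/mol.
M(H2O) = 2(1.008) + 16.00 = 18.016 g/mol.
n(C) = 338.32 / 12.01 = 28.169 mol.
Step 1 (C:CO2 = 1:1): theoretical n(CO2) = 28.169 mol; at 59.46% yield, n(CO2) = 16.750 mol.
Step 2 (CO2:H2O = 1:1): theoretical n(H2O) = 16.750 mol, so theoretical mass = 16.750 × 18.016 = 301.76 g.
At 75.31% yield, actual mass of H2O = 301.76 × 0.7531 = 227.26 g.

227.3 g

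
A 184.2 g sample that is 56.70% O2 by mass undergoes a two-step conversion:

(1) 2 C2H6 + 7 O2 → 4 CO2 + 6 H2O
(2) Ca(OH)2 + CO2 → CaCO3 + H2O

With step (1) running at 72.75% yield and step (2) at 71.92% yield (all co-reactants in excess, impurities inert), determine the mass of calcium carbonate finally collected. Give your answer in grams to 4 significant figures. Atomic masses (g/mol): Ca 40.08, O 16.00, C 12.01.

97.67 g

Pure O2 = 184.2 × 0.5670 = 104.44 g.
M(O2) = 2(16.00) = 32.00 g/mol.
M(CaCO3) = 40.08 + 12.01 + 3(16.00) = 100.09 g/mol.
n(O2) = 104.44 / 32.00 = 3.2638 mol.
Step 1 (O2:CO2 = 7:4): theoretical n(CO2) = 1.8650 mol; at 72.75% yield, n(CO2) = 1.3568 mol.
Step 2 (CO2:CaCO3 = 1:1): theoretical n(CaCO3) = 1.3568 mol, so theoretical mass = 1.3568 × 100.09 = 135.80 g.
At 71.92% yield, actual mass of CaCO3 = 135.80 × 0.7192 = 97.669 g.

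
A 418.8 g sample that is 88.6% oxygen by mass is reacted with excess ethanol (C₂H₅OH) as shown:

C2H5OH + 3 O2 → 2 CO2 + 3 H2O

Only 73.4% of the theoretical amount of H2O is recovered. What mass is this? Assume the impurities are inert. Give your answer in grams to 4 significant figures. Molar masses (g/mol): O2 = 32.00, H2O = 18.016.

153.3 g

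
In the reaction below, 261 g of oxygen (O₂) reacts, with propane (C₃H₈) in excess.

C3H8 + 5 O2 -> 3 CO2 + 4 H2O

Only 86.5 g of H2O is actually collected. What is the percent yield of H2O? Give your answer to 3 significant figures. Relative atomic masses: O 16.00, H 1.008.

73.6 %

M(O2) = 2(16.00) = 32.00 g/mol.
M(H2O) = 2(1.008) + 16.00 = 18.016 g/mol.
n(O2) = 261.0 g / 32.00 g/mol = 8.156 mol.
From the equation the O2:H2O mole ratio is 5:4, so n(H2O) = 8.156 × 4/5 = 6.525 mol.
Mass of H2O = 6.525 mol × 18.016 g/mol = 117.6 g.
This is the theoretical yield. Percent yield = 86.5 g / 117.6 g × 100% = 73.58%.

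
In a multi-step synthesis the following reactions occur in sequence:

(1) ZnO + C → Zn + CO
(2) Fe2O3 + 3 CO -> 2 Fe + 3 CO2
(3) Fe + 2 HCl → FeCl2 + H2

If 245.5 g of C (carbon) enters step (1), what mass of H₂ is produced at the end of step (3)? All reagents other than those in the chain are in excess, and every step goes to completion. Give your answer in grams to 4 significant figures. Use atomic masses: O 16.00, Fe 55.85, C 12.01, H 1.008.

M(C) = 12.01 g/mol.
M(H2) = 2(1.008) = 2.016 g/mol.
n(C) = 245.5 / 12.01 = 20.441 mol.
Reaction (1): C→CO ratio 1:1 ⇒ n(CO) = 20.441 mol.
Reaction (2): CO→Fe ratio 3:2 ⇒ n(Fe) = 13.628 mol.
Reaction (3): Fe→H2 ratio 1:1 ⇒ n(H2) = 13.628 mol.
Mass of H2 = 13.628 × 2.016 = 27.473 g.

27.47 g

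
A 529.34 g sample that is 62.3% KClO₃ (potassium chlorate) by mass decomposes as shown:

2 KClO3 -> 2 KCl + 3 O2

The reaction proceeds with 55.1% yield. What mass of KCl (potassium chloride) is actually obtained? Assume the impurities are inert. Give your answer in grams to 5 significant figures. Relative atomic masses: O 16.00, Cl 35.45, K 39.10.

Pure KClO3 available = 529.34 g × 0.623 = 329.779 g.
M(KClO3) = 39.10 + 35.45 + 3(16.00) = 122.55 g/mol.
M(KCl) = 39.10 + 35.45 = 74.55 g/mol.
n(KClO3) = 329.779 g / 122.55 g/mol = 2.69097 mol.
From the equation the KClO3:KCl mole ratio is 2:2, so n(KCl) = 2.69097 × 2/2 = 2.69097 mol.
Mass of KCl = 2.69097 mol × 74.55 g/mol = 200.612 g.
Actual mass collected = 200.612 g × 0.551 = 110.537 g.

110.54 g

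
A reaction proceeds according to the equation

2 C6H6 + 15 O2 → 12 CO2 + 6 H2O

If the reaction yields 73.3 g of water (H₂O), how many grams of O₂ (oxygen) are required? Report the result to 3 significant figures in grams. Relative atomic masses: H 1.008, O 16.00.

M(H2O) = 2(1.008) + 16.00 = 18.016 g/mol.
M(O2) = 2(16.00) = 32.00 g/mol.
n(H2O) = 73.30 g / 18.016 g/mol = 4.069 mol.
From the equation the H2O:O2 mole ratio is 6:15, so n(O2) = 4.069 × 15/6 = 10.17 mol.
Mass of O2 = 10.17 mol × 32.00 g/mol = 325.5 g.

325 g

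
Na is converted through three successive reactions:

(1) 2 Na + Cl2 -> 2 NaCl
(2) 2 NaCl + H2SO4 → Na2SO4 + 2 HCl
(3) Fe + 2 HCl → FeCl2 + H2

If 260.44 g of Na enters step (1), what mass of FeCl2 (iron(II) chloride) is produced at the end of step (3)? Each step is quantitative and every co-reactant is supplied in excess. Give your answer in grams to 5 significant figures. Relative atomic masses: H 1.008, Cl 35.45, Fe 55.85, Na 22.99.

717.94 g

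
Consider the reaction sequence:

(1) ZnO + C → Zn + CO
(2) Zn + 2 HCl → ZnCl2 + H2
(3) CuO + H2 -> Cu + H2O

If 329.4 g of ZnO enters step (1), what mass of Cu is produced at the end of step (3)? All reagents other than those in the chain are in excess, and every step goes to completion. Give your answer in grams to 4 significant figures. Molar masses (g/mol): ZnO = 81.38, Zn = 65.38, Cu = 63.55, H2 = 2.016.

257.2 g

n(ZnO) = 329.4 / 81.38 = 4.0477 mol.
Reaction (1): ZnO→Zn ratio 1:1 ⇒ n(Zn) = 4.0477 mol.
Reaction (2): Zn→H2 ratio 1:1 ⇒ n(H2) = 4.0477 mol.
Reaction (3): H2→Cu ratio 1:1 ⇒ n(Cu) = 4.0477 mol.
Mass of Cu = 4.0477 × 63.55 = 257.23 g.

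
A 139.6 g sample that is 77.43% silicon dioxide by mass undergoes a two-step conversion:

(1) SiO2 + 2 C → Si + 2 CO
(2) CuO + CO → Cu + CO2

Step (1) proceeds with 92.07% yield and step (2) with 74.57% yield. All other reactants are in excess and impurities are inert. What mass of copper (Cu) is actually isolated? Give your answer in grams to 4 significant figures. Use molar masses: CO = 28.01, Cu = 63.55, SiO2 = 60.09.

157.0 g

Pure SiO2 = 139.6 × 0.7743 = 108.09 g.
n(SiO2) = 108.09 / 60.09 = 1.7988 mol.
Step 1 (SiO2:CO = 1:2): theoretical n(CO) = 3.5977 mol; at 92.07% yield, n(CO) = 3.3124 mol.
Step 2 (CO:Cu = 1:1): theoretical n(Cu) = 3.3124 mol, so theoretical mass = 3.3124 × 63.55 = 210.50 g.
At 74.57% yield, actual mass of Cu = 210.50 × 0.7457 = 156.97 g.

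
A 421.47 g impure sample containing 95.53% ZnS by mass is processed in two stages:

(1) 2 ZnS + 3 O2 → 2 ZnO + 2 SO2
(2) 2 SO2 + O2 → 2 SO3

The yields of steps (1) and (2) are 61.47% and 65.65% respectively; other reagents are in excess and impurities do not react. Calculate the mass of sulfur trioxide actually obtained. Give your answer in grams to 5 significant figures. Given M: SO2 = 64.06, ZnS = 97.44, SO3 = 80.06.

133.50 g

Pure ZnS = 421.47 × 0.9553 = 402.630 g.
n(ZnS) = 402.630 / 97.44 = 4.13208 mol.
Step 1 (ZnS:SO2 = 2:2): theoretical n(SO2) = 4.13208 mol; at 61.47% yield, n(SO2) = 2.53999 mol.
Step 2 (SO2:SO3 = 2:2): theoretical n(SO3) = 2.53999 mol, so theoretical mass = 2.53999 × 80.06 = 203.352 g.
At 65.65% yield, actual mass of SO3 = 203.352 × 0.6565 = 133.500 g.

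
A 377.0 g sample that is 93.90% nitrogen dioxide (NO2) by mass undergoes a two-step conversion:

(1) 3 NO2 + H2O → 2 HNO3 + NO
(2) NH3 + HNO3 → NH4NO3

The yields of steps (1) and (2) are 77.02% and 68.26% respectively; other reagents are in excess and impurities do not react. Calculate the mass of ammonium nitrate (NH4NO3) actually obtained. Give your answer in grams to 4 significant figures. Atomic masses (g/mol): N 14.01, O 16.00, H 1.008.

215.9 g

Pure NO2 = 377.0 × 0.9390 = 354.00 g.
M(NO2) = 14.01 + 2(16.00) = 46.01 g/mol.
M(NH4NO3) = 2(14.01) + 4(1.008) + 3(16.00) = 80.052 g/mol.
n(NO2) = 354.00 / 46.01 = 7.6940 mol.
Step 1 (NO2:HNO3 = 3:2): theoretical n(HNO3) = 5.1294 mol; at 77.02% yield, n(HNO3) = 3.9506 mol.
Step 2 (HNO3:NH4NO3 = 1:1): theoretical n(NH4NO3) = 3.9506 mol, so theoretical mass = 3.9506 × 80.052 = 316.26 g.
At 68.26% yield, actual mass of NH4NO3 = 316.26 × 0.6826 = 215.88 g.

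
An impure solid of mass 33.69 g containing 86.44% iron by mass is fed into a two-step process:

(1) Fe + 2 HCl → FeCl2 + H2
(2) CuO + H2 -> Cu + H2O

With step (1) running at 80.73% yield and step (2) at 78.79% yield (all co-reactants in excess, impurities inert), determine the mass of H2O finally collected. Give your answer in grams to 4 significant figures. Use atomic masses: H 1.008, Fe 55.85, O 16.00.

Pure Fe = 33.69 × 0.8644 = 29.122 g.
M(Fe) = 55.85 g/mol.
M(H2O) = 2(1.008) + 16.00 = 18.016 g/mol.
n(Fe) = 29.122 / 55.85 = 0.52143 mol.
Step 1 (Fe:H2 = 1:1): theoretical n(H2) = 0.52143 mol; at 80.73% yield, n(H2) = 0.42095 mol.
Step 2 (H2:H2O = 1:1): theoretical n(H2O) = 0.42095 mol, so theoretical mass = 0.42095 × 18.016 = 7.5838 g.
At 78.79% yield, actual mass of H2O = 7.5838 × 0.7879 = 5.9753 g.

5.975 g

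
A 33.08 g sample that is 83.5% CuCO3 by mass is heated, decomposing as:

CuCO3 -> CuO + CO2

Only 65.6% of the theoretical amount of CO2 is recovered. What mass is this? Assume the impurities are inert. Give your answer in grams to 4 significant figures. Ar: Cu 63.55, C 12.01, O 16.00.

Pure CuCO3 available = 33.08 g × 0.835 = 27.622 g.
M(CuCO3) = 63.55 + 12.01 + 3(16.00) = 123.56 g/mol.
M(CO2) = 12.01 + 2(16.00) = 44.01 g/mol.
n(CuCO3) = 27.622 g / 123.56 g/mol = 0.22355 mol.
From the equation the CuCO3:CO2 mole ratio is 1:1, so n(CO2) = 0.22355 × 1/1 = 0.22355 mol.
Mass of CO2 = 0.22355 mol × 44.01 g/mol = 9.8384 g.
Actual mass collected = 9.8384 g × 0.656 = 6.4540 g.

6.454 g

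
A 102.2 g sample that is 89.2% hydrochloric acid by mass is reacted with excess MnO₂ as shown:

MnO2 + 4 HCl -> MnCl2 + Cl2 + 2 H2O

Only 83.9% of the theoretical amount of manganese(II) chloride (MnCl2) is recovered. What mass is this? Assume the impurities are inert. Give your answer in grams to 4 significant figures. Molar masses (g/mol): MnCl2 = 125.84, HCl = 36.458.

Pure HCl available = 102.2 g × 0.892 = 91.162 g.
n(HCl) = 91.162 g / 36.458 g/mol = 2.5005 mol.
From the equation the HCl:MnCl2 mole ratio is 4:1, so n(MnCl2) = 2.5005 × 1/4 = 0.62512 mol.
Mass of MnCl2 = 0.62512 mol × 125.84 g/mol = 78.665 g.
Actual mass collected = 78.665 g × 0.839 = 66.000 g.

66.00 g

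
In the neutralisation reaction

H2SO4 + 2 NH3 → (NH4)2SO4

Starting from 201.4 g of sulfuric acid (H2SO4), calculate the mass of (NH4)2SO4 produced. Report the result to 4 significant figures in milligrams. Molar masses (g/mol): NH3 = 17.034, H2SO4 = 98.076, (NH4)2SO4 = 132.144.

271400 mg

n(H2SO4) = 201.40 g / 98.076 g/mol = 2.0535 mol.
From the equation the H2SO4:(NH4)2SO4 mole ratio is 1:1, so n((NH4)2SO4) = 2.0535 × 1/1 = 2.0535 mol.
Mass of (NH4)2SO4 = 2.0535 mol × 132.144 g/mol = 271.36 g.
Converting to mg: 271.36 g = 271400 mg.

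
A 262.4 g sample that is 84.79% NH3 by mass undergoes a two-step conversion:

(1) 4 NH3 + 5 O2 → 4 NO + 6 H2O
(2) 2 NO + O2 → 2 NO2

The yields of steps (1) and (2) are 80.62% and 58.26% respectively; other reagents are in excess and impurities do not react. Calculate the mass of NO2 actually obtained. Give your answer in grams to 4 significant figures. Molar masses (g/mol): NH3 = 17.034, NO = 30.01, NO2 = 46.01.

Pure NH3 = 262.4 × 0.8479 = 222.49 g.
n(NH3) = 222.49 / 17.034 = 13.061 mol.
Step 1 (NH3:NO = 4:4): theoretical n(NO) = 13.061 mol; at 80.62% yield, n(NO) = 10.530 mol.
Step 2 (NO:NO2 = 2:2): theoretical n(NO2) = 10.530 mol, so theoretical mass = 10.530 × 46.01 = 484.49 g.
At 58.26% yield, actual mass of NO2 = 484.49 × 0.5826 = 282.27 g.

282.3 g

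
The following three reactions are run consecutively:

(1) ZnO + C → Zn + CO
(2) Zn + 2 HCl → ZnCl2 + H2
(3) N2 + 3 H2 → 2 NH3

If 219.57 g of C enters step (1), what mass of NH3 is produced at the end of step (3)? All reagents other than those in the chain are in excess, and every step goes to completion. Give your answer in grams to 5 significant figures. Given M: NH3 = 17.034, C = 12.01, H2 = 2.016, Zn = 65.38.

n(C) = 219.57 / 12.01 = 18.2823 mol.
Reaction (1): C→Zn ratio 1:1 ⇒ n(Zn) = 18.2823 mol.
Reaction (2): Zn→H2 ratio 1:1 ⇒ n(H2) = 18.2823 mol.
Reaction (3): H2→NH3 ratio 3:2 ⇒ n(NH3) = 12.1882 mol.
Mass of NH3 = 12.1882 × 17.034 = 207.613 g.

207.61 g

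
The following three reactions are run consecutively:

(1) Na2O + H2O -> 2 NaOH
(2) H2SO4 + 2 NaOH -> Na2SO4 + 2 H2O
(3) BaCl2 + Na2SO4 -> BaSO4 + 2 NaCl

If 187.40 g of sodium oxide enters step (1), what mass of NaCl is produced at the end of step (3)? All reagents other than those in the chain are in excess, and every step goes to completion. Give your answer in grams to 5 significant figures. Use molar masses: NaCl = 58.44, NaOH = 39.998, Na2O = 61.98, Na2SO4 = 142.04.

n(Na2O) = 187.40 / 61.98 = 3.02356 mol.
Reaction (1): Na2O→NaOH ratio 1:2 ⇒ n(NaOH) = 6.04711 mol.
Reaction (2): NaOH→Na2SO4 ratio 2:1 ⇒ n(Na2SO4) = 3.02356 mol.
Reaction (3): Na2SO4→NaCl ratio 1:2 ⇒ n(NaCl) = 6.04711 mol.
Mass of NaCl = 6.04711 × 58.44 = 353.393 g.

353.39 g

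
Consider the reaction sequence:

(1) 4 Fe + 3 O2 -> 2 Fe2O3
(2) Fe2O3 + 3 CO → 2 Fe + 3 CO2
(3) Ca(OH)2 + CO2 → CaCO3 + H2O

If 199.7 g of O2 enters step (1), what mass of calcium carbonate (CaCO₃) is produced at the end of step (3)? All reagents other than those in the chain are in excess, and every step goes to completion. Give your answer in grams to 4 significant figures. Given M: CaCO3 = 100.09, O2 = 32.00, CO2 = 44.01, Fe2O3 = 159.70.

1249 g

n(O2) = 199.7 / 32.00 = 6.2406 mol.
Reaction (1): O2→Fe2O3 ratio 3:2 ⇒ n(Fe2O3) = 4.1604 mol.
Reaction (2): Fe2O3→CO2 ratio 1:3 ⇒ n(CO2) = 12.481 mol.
Reaction (3): CO2→CaCO3 ratio 1:1 ⇒ n(CaCO3) = 12.481 mol.
Mass of CaCO3 = 12.481 × 100.09 = 1249.2 g.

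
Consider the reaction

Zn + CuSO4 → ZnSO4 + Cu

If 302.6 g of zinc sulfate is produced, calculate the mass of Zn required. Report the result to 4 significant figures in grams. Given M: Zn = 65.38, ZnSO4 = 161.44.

n(ZnSO4) = 302.60 g / 161.44 g/mol = 1.8744 mol.
From the equation the ZnSO4:Zn mole ratio is 1:1, so n(Zn) = 1.8744 × 1/1 = 1.8744 mol.
Mass of Zn = 1.8744 mol × 65.38 g/mol = 122.55 g.

122.5 g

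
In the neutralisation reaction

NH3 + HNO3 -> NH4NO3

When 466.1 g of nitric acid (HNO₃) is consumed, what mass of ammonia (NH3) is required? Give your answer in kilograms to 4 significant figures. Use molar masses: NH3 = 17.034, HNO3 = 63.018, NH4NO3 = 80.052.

0.1260 kg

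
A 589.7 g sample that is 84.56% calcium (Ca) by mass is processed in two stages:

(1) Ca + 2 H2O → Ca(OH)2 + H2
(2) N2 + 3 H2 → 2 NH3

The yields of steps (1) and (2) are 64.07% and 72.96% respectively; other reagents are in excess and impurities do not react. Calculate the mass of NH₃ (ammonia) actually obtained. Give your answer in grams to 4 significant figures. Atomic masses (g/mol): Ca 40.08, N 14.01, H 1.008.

66.04 g

Pure Ca = 589.7 × 0.8456 = 498.65 g.
M(Ca) = 40.08 g/mol.
M(NH3) = 14.01 + 3(1.008) = 17.034 g/mol.
n(Ca) = 498.65 / 40.08 = 12.441 mol.
Step 1 (Ca:H2 = 1:1): theoretical n(H2) = 12.441 mol; at 64.07% yield, n(H2) = 7.9712 mol.
Step 2 (H2:NH3 = 3:2): theoretical n(NH3) = 5.3141 mol, so theoretical mass = 5.3141 × 17.034 = 90.521 g.
At 72.96% yield, actual mass of NH3 = 90.521 × 0.7296 = 66.044 g.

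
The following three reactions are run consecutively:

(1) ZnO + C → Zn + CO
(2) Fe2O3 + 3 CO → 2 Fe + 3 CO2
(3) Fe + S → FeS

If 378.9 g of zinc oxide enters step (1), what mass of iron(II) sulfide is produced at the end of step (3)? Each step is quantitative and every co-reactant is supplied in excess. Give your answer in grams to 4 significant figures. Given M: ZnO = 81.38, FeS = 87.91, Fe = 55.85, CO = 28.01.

n(ZnO) = 378.9 / 81.38 = 4.6559 mol.
Reaction (1): ZnO→CO ratio 1:1 ⇒ n(CO) = 4.6559 mol.
Reaction (2): CO→Fe ratio 3:2 ⇒ n(Fe) = 3.1040 mol.
Reaction (3): Fe→FeS ratio 1:1 ⇒ n(FeS) = 3.1040 mol.
Mass of FeS = 3.1040 × 87.91 = 272.87 g.

272.9 g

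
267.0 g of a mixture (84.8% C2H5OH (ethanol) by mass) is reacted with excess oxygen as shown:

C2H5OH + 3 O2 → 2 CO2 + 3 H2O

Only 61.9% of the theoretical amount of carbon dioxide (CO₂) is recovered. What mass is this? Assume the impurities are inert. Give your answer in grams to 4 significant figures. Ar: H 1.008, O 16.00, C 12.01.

267.8 g

Pure C2H5OH available = 267.0 g × 0.848 = 226.42 g.
M(C2H5OH) = 2(12.01) + 6(1.008) + 16.00 = 46.068 g/mol.
M(CO2) = 12.01 + 2(16.00) = 44.01 g/mol.
n(C2H5OH) = 226.42 g / 46.068 g/mol = 4.9148 mol.
From the equation the C2H5OH:CO2 mole ratio is 1:2, so n(CO2) = 4.9148 × 2/1 = 9.8296 mol.
Mass of CO2 = 9.8296 mol × 44.01 g/mol = 432.60 g.
Actual mass collected = 432.60 g × 0.619 = 267.78 g.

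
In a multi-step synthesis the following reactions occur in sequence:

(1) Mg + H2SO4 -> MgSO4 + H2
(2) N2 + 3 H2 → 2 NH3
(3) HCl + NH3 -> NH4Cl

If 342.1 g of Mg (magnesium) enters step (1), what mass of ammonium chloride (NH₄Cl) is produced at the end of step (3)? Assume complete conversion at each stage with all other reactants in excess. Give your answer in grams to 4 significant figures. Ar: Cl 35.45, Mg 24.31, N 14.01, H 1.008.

M(Mg) = 24.31 g/mol.
M(NH4Cl) = 14.01 + 4(1.008) + 35.45 = 53.492 g/mol.
n(Mg) = 342.1 / 24.31 = 14.072 mol.
Reaction (1): Mg→H2 ratio 1:1 ⇒ n(H2) = 14.072 mol.
Reaction (2): H2→NH3 ratio 3:2 ⇒ n(NH3) = 9.3816 mol.
Reaction (3): NH3→NH4Cl ratio 1:1 ⇒ n(NH4Cl) = 9.3816 mol.
Mass of NH4Cl = 9.3816 × 53.492 = 501.84 g.

501.8 g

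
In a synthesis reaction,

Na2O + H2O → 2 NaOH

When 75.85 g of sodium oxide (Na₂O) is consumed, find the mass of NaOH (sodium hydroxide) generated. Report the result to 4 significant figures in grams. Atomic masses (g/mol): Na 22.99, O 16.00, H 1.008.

97.90 g

M(Na2O) = 2(22.99) + 16.00 = 61.98 g/mol.
M(NaOH) = 22.99 + 16.00 + 1.008 = 39.998 g/mol.
n(Na2O) = 75.850 g / 61.98 g/mol = 1.2238 mol.
From the equation the Na2O:NaOH mole ratio is 1:2, so n(NaOH) = 1.2238 × 2/1 = 2.4476 mol.
Mass of NaOH = 2.4476 mol × 39.998 g/mol = 97.898 g.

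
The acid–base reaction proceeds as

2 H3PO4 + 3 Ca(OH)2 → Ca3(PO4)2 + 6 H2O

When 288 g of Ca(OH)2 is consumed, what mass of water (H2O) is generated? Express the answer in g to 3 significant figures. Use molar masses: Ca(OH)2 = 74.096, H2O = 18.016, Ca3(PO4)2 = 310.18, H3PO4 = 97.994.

n(Ca(OH)2) = 288.0 g / 74.096 g/mol = 3.887 mol.
From the equation the Ca(OH)2:H2O mole ratio is 3:6, so n(H2O) = 3.887 × 6/3 = 7.774 mol.
Mass of H2O = 7.774 mol × 18.016 g/mol = 140.1 g.

140 g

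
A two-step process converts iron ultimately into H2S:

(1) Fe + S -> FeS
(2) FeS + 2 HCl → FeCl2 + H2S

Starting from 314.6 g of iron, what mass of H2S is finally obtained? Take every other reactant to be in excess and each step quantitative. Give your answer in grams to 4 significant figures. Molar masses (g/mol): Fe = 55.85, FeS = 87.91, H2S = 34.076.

191.9 g

n(Fe) = 314.60 / 55.85 = 5.6329 mol.
Step 1 gives a 1:1 ratio of Fe to FeS, so n(FeS) = 5.6329 mol.
In step 2 the FeS:H2S ratio is 1:1, so n(H2S) = 5.6329 mol.
Mass of H2S = 5.6329 × 34.076 = 191.95 g.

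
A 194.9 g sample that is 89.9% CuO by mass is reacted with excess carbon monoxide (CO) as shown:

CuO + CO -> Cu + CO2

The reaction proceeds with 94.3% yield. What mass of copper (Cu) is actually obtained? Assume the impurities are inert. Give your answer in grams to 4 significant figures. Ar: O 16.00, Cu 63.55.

132.0 g

Pure CuO available = 194.9 g × 0.899 = 175.22 g.
M(CuO) = 63.55 + 16.00 = 79.55 g/mol.
M(Cu) = 63.55 g/mol.
n(CuO) = 175.22 g / 79.55 g/mol = 2.2026 mol.
From the equation the CuO:Cu mole ratio is 1:1, so n(Cu) = 2.2026 × 1/1 = 2.2026 mol.
Mass of Cu = 2.2026 mol × 63.55 g/mol = 139.97 g.
Actual mass collected = 139.97 g × 0.943 = 132.00 g.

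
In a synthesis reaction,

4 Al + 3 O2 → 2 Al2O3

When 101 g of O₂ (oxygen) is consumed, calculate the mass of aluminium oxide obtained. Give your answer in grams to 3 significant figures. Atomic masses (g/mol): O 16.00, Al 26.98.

M(O2) = 2(16.00) = 32.00 g/mol.
M(Al2O3) = 2(26.98) + 3(16.00) = 101.96 g/mol.
n(O2) = 101.0 g / 32.00 g/mol = 3.156 mol.
From the equation the O2:Al2O3 mole ratio is 3:2, so n(Al2O3) = 3.156 × 2/3 = 2.104 mol.
Mass of Al2O3 = 2.104 mol × 101.96 g/mol = 214.5 g.

215 g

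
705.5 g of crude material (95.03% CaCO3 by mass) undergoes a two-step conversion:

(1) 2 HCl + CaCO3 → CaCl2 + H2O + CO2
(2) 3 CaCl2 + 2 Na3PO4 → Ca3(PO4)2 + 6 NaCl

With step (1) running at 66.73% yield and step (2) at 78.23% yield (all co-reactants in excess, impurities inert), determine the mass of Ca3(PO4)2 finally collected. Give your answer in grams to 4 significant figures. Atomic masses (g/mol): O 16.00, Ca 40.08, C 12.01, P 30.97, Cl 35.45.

361.5 g

Pure CaCO3 = 705.5 × 0.9503 = 670.44 g.
M(CaCO3) = 40.08 + 12.01 + 3(16.00) = 100.09 g/mol.
M(Ca3(PO4)2) = 3(40.08) + 2(30.97) + 8(16.00) = 310.18 g/mol.
n(CaCO3) = 670.44 / 100.09 = 6.6983 mol.
Step 1 (CaCO3:CaCl2 = 1:1): theoretical n(CaCl2) = 6.6983 mol; at 66.73% yield, n(CaCl2) = 4.4698 mol.
Step 2 (CaCl2:Ca3(PO4)2 = 3:1): theoretical n(Ca3(PO4)2) = 1.4899 mol, so theoretical mass = 1.4899 × 310.18 = 462.15 g.
At 78.23% yield, actual mass of Ca3(PO4)2 = 462.15 × 0.7823 = 361.54 g.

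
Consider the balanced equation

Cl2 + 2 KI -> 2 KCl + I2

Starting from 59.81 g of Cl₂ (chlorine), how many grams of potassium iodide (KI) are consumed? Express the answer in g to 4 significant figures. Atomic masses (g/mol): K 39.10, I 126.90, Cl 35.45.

280.1 g

M(Cl2) = 2(35.45) = 70.90 g/mol.
M(KI) = 39.10 + 126.90 = 166.00 g/mol.
n(Cl2) = 59.810 g / 70.90 g/mol = 0.84358 mol.
From the equation the Cl2:KI mole ratio is 1:2, so n(KI) = 0.84358 × 2/1 = 1.6872 mol.
Mass of KI = 1.6872 mol × 166.00 g/mol = 280.07 g.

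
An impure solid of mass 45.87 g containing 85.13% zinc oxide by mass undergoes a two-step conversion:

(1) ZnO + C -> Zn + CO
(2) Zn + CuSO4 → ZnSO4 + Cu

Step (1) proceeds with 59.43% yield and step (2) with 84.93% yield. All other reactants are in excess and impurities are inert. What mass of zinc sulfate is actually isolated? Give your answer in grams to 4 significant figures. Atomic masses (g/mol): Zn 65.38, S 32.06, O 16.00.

39.10 g

Pure ZnO = 45.87 × 0.8513 = 39.049 g.
M(ZnO) = 65.38 + 16.00 = 81.38 g/mol.
M(ZnSO4) = 65.38 + 32.06 + 4(16.00) = 161.44 g/mol.
n(ZnO) = 39.049 / 81.38 = 0.47984 mol.
Step 1 (ZnO:Zn = 1:1): theoretical n(Zn) = 0.47984 mol; at 59.43% yield, n(Zn) = 0.28517 mol.
Step 2 (Zn:ZnSO4 = 1:1): theoretical n(ZnSO4) = 0.28517 mol, so theoretical mass = 0.28517 × 161.44 = 46.037 g.
At 84.93% yield, actual mass of ZnSO4 = 46.037 × 0.8493 = 39.100 g.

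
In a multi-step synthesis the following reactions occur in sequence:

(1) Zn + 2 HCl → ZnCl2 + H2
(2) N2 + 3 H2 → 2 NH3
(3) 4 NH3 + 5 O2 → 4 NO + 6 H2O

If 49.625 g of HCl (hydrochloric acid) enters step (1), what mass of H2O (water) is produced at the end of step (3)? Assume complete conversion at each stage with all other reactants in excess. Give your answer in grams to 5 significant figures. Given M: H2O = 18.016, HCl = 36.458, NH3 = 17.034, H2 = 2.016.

n(HCl) = 49.625 / 36.458 = 1.36116 mol.
Reaction (1): HCl→H2 ratio 2:1 ⇒ n(H2) = 0.680578 mol.
Reaction (2): H2→NH3 ratio 3:2 ⇒ n(NH3) = 0.453718 mol.
Reaction (3): NH3→H2O ratio 4:6 ⇒ n(H2O) = 0.680578 mol.
Mass of H2O = 0.680578 × 18.016 = 12.2613 g.

12.261 g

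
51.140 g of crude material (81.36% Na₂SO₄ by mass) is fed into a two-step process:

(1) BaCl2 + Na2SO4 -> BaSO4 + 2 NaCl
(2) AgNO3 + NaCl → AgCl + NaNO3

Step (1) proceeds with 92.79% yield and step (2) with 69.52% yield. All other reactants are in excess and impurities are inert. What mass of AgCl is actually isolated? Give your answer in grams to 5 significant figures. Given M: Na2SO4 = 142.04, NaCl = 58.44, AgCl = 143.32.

54.164 g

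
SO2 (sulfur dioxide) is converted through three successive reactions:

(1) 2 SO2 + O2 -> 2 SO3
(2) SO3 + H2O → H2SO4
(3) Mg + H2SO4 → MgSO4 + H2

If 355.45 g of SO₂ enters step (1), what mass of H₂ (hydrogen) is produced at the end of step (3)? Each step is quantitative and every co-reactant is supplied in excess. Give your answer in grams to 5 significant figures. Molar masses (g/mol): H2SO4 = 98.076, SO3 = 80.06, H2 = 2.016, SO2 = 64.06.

11.186 g

n(SO2) = 355.45 / 64.06 = 5.54870 mol.
Reaction (1): SO2→SO3 ratio 2:2 ⇒ n(SO3) = 5.54870 mol.
Reaction (2): SO3→H2SO4 ratio 1:1 ⇒ n(H2SO4) = 5.54870 mol.
Reaction (3): H2SO4→H2 ratio 1:1 ⇒ n(H2) = 5.54870 mol.
Mass of H2 = 5.54870 × 2.016 = 11.1862 g.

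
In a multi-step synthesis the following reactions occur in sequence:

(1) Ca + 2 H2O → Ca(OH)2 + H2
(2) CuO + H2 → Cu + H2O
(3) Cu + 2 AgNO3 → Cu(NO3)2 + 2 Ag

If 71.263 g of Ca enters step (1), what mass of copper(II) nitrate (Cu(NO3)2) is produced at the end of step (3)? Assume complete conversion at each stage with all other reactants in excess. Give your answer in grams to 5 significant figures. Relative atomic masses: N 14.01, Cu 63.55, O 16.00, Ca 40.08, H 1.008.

M(Ca) = 40.08 g/mol.
M(Cu(NO3)2) = 63.55 + 2(14.01) + 6(16.00) = 187.57 g/mol.
n(Ca) = 71.263 / 40.08 = 1.77802 mol.
Reaction (1): Ca→H2 ratio 1:1 ⇒ n(H2) = 1.77802 mol.
Reaction (2): H2→Cu ratio 1:1 ⇒ n(Cu) = 1.77802 mol.
Reaction (3): Cu→Cu(NO3)2 ratio 1:1 ⇒ n(Cu(NO3)2) = 1.77802 mol.
Mass of Cu(NO3)2 = 1.77802 × 187.57 = 333.503 g.

333.50 g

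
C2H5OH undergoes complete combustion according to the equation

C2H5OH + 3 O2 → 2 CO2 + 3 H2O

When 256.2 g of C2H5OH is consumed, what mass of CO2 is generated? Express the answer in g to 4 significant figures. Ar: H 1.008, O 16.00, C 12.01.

M(C2H5OH) = 2(12.01) + 6(1.008) + 16.00 = 46.068 g/mol.
M(CO2) = 12.01 + 2(16.00) = 44.01 g/mol.
n(C2H5OH) = 256.20 g / 46.068 g/mol = 5.5613 mol.
From the equation the C2H5OH:CO2 mole ratio is 1:2, so n(CO2) = 5.5613 × 2/1 = 11.123 mol.
Mass of CO2 = 11.123 mol × 44.01 g/mol = 489.51 g.

489.5 g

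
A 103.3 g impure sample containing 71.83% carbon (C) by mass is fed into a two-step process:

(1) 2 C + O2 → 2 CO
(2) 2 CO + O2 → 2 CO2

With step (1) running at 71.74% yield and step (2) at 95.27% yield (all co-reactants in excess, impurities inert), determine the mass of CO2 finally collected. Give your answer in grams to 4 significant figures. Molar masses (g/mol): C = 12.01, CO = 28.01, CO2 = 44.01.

185.8 g

Pure C = 103.3 × 0.7183 = 74.200 g.
n(C) = 74.200 / 12.01 = 6.1782 mol.
Step 1 (C:CO = 2:2): theoretical n(CO) = 6.1782 mol; at 71.74% yield, n(CO) = 4.4323 mol.
Step 2 (CO:CO2 = 2:2): theoretical n(CO2) = 4.4323 mol, so theoretical mass = 4.4323 × 44.01 = 195.06 g.
At 95.27% yield, actual mass of CO2 = 195.06 × 0.9527 = 185.84 g.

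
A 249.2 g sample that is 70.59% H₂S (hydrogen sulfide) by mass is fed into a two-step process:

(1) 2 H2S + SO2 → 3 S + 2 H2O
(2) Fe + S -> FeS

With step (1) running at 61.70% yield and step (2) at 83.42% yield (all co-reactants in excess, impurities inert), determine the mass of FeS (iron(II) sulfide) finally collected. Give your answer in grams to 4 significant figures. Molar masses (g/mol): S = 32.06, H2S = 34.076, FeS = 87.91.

350.4 g

Pure H2S = 249.2 × 0.7059 = 175.91 g.
n(H2S) = 175.91 / 34.076 = 5.1623 mol.
Step 1 (H2S:S = 2:3): theoretical n(S) = 7.7434 mol; at 61.70% yield, n(S) = 4.7777 mol.
Step 2 (S:FeS = 1:1): theoretical n(FeS) = 4.7777 mol, so theoretical mass = 4.7777 × 87.91 = 420.01 g.
At 83.42% yield, actual mass of FeS = 420.01 × 0.8342 = 350.37 g.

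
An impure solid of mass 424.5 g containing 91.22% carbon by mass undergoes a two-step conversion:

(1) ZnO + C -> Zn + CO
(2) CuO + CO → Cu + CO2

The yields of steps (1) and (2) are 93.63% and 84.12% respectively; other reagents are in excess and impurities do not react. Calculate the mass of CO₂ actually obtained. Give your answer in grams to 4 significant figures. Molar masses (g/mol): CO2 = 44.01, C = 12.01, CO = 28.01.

Pure C = 424.5 × 0.9122 = 387.23 g.
n(C) = 387.23 / 12.01 = 32.242 mol.
Step 1 (C:CO = 1:1): theoretical n(CO) = 32.242 mol; at 93.63% yield, n(CO) = 30.188 mol.
Step 2 (CO:CO2 = 1:1): theoretical n(CO2) = 30.188 mol, so theoretical mass = 30.188 × 44.01 = 1328.6 g.
At 84.12% yield, actual mass of CO2 = 1328.6 × 0.8412 = 1117.6 g.

1118 g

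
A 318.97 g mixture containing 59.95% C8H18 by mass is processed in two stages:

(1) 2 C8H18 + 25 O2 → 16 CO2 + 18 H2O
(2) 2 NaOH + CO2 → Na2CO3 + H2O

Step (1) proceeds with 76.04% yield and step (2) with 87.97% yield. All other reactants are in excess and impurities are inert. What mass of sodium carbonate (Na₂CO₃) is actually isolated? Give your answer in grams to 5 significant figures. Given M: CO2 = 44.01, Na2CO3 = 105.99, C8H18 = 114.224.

949.54 g

Pure C8H18 = 318.97 × 0.5995 = 191.223 g.
n(C8H18) = 191.223 / 114.224 = 1.67410 mol.
Step 1 (C8H18:CO2 = 2:16): theoretical n(CO2) = 13.3928 mol; at 76.04% yield, n(CO2) = 10.1839 mol.
Step 2 (CO2:Na2CO3 = 1:1): theoretical n(Na2CO3) = 10.1839 mol, so theoretical mass = 10.1839 × 105.99 = 1079.39 g.
At 87.97% yield, actual mass of Na2CO3 = 1079.39 × 0.8797 = 949.540 g.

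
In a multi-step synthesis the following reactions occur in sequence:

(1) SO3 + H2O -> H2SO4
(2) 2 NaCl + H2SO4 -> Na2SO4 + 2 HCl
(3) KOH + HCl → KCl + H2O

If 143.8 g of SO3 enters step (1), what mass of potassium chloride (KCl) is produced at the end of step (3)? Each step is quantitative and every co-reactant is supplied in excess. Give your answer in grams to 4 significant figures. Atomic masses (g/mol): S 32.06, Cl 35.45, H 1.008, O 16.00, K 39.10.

267.8 g

M(SO3) = 32.06 + 3(16.00) = 80.06 g/mol.
M(KCl) = 39.10 + 35.45 = 74.55 g/mol.
n(SO3) = 143.8 / 80.06 = 1.7962 mol.
Reaction (1): SO3→H2SO4 ratio 1:1 ⇒ n(H2SO4) = 1.7962 mol.
Reaction (2): H2SO4→HCl ratio 1:2 ⇒ n(HCl) = 3.5923 mol.
Reaction (3): HCl→KCl ratio 1:1 ⇒ n(KCl) = 3.5923 mol.
Mass of KCl = 3.5923 × 74.55 = 267.81 g.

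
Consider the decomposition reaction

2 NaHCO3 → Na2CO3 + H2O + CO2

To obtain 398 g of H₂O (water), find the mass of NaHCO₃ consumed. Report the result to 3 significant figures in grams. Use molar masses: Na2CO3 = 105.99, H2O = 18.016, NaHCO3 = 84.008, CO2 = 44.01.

3710 g

n(H2O) = 398.0 g / 18.016 g/mol = 22.09 mol.
From the equation the H2O:NaHCO3 mole ratio is 1:2, so n(NaHCO3) = 22.09 × 2/1 = 44.18 mol.
Mass of NaHCO3 = 44.18 mol × 84.008 g/mol = 3712 g.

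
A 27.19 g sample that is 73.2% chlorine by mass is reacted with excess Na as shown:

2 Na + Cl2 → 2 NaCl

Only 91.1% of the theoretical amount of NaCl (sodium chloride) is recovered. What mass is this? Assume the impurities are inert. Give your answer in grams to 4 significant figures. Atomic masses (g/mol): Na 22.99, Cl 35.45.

29.89 g

Pure Cl2 available = 27.19 g × 0.732 = 19.903 g.
M(Cl2) = 2(35.45) = 70.90 g/mol.
M(NaCl) = 22.99 + 35.45 = 58.44 g/mol.
n(Cl2) = 19.903 g / 70.90 g/mol = 0.28072 mol.
From the equation the Cl2:NaCl mole ratio is 1:2, so n(NaCl) = 0.28072 × 2/1 = 0.56144 mol.
Mass of NaCl = 0.56144 mol × 58.44 g/mol = 32.811 g.
Actual mass collected = 32.811 g × 0.911 = 29.890 g.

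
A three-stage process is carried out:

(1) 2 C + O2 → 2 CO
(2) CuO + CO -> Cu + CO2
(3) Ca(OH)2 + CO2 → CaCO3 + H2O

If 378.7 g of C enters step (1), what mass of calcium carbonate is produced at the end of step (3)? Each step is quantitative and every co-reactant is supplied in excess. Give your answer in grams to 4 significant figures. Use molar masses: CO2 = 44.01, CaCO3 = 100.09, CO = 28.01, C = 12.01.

3156 g

n(C) = 378.7 / 12.01 = 31.532 mol.
Reaction (1): C→CO ratio 2:2 ⇒ n(CO) = 31.532 mol.
Reaction (2): CO→CO2 ratio 1:1 ⇒ n(CO2) = 31.532 mol.
Reaction (3): CO2→CaCO3 ratio 1:1 ⇒ n(CaCO3) = 31.532 mol.
Mass of CaCO3 = 31.532 × 100.09 = 3156.0 g.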